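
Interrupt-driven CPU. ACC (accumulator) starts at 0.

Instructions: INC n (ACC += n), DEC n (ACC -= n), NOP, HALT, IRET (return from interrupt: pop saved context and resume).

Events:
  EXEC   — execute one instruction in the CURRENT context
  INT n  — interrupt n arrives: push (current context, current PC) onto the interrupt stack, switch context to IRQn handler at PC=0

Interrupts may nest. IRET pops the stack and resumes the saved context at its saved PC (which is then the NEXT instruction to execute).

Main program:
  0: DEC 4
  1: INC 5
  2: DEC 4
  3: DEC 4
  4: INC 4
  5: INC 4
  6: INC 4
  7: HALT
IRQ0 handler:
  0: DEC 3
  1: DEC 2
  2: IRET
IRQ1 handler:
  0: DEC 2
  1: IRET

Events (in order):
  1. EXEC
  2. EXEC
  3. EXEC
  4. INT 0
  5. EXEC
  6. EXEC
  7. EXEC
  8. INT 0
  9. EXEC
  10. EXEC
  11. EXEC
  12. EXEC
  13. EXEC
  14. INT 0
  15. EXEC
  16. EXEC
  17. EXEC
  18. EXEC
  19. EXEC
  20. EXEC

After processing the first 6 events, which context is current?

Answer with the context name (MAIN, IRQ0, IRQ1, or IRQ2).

Answer: IRQ0

Derivation:
Event 1 (EXEC): [MAIN] PC=0: DEC 4 -> ACC=-4
Event 2 (EXEC): [MAIN] PC=1: INC 5 -> ACC=1
Event 3 (EXEC): [MAIN] PC=2: DEC 4 -> ACC=-3
Event 4 (INT 0): INT 0 arrives: push (MAIN, PC=3), enter IRQ0 at PC=0 (depth now 1)
Event 5 (EXEC): [IRQ0] PC=0: DEC 3 -> ACC=-6
Event 6 (EXEC): [IRQ0] PC=1: DEC 2 -> ACC=-8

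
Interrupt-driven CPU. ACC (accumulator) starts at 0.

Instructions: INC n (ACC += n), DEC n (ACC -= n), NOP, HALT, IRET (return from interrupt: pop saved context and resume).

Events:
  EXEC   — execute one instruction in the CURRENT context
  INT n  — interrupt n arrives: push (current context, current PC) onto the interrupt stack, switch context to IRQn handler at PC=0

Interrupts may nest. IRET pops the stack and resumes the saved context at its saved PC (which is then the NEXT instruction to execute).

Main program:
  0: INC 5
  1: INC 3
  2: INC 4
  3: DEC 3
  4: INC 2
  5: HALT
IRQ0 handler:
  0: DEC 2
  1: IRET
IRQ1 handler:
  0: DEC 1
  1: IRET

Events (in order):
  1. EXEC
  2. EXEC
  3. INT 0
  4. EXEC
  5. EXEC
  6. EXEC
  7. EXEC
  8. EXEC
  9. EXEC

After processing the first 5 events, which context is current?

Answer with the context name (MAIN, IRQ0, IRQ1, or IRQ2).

Answer: MAIN

Derivation:
Event 1 (EXEC): [MAIN] PC=0: INC 5 -> ACC=5
Event 2 (EXEC): [MAIN] PC=1: INC 3 -> ACC=8
Event 3 (INT 0): INT 0 arrives: push (MAIN, PC=2), enter IRQ0 at PC=0 (depth now 1)
Event 4 (EXEC): [IRQ0] PC=0: DEC 2 -> ACC=6
Event 5 (EXEC): [IRQ0] PC=1: IRET -> resume MAIN at PC=2 (depth now 0)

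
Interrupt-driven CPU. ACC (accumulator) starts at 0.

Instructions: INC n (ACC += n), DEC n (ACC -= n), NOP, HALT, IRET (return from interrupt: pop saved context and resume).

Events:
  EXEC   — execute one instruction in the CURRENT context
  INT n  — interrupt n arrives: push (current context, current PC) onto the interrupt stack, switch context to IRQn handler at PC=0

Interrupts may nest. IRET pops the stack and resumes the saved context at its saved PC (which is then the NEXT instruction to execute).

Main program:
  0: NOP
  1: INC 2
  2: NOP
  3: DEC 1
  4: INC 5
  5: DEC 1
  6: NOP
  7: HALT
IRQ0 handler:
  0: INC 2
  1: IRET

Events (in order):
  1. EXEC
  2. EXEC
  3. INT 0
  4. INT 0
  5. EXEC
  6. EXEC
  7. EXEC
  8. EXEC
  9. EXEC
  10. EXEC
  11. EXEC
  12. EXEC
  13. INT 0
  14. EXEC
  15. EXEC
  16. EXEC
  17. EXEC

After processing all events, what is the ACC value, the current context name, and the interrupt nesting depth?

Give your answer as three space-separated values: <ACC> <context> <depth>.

Event 1 (EXEC): [MAIN] PC=0: NOP
Event 2 (EXEC): [MAIN] PC=1: INC 2 -> ACC=2
Event 3 (INT 0): INT 0 arrives: push (MAIN, PC=2), enter IRQ0 at PC=0 (depth now 1)
Event 4 (INT 0): INT 0 arrives: push (IRQ0, PC=0), enter IRQ0 at PC=0 (depth now 2)
Event 5 (EXEC): [IRQ0] PC=0: INC 2 -> ACC=4
Event 6 (EXEC): [IRQ0] PC=1: IRET -> resume IRQ0 at PC=0 (depth now 1)
Event 7 (EXEC): [IRQ0] PC=0: INC 2 -> ACC=6
Event 8 (EXEC): [IRQ0] PC=1: IRET -> resume MAIN at PC=2 (depth now 0)
Event 9 (EXEC): [MAIN] PC=2: NOP
Event 10 (EXEC): [MAIN] PC=3: DEC 1 -> ACC=5
Event 11 (EXEC): [MAIN] PC=4: INC 5 -> ACC=10
Event 12 (EXEC): [MAIN] PC=5: DEC 1 -> ACC=9
Event 13 (INT 0): INT 0 arrives: push (MAIN, PC=6), enter IRQ0 at PC=0 (depth now 1)
Event 14 (EXEC): [IRQ0] PC=0: INC 2 -> ACC=11
Event 15 (EXEC): [IRQ0] PC=1: IRET -> resume MAIN at PC=6 (depth now 0)
Event 16 (EXEC): [MAIN] PC=6: NOP
Event 17 (EXEC): [MAIN] PC=7: HALT

Answer: 11 MAIN 0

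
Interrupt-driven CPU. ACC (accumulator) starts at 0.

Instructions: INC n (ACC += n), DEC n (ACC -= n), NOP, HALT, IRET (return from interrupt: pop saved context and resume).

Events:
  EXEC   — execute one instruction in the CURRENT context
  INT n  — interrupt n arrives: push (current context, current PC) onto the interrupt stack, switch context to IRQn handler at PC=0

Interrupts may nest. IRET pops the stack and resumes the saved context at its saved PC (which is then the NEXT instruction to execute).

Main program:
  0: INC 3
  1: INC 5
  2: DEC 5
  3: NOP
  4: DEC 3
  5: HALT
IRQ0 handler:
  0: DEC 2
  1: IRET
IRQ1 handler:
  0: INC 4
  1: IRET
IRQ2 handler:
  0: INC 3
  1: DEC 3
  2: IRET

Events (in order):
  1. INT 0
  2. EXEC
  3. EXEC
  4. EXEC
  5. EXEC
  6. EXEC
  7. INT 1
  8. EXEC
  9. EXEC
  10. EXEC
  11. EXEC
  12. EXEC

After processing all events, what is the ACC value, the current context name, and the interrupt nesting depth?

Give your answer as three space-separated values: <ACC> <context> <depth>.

Answer: 2 MAIN 0

Derivation:
Event 1 (INT 0): INT 0 arrives: push (MAIN, PC=0), enter IRQ0 at PC=0 (depth now 1)
Event 2 (EXEC): [IRQ0] PC=0: DEC 2 -> ACC=-2
Event 3 (EXEC): [IRQ0] PC=1: IRET -> resume MAIN at PC=0 (depth now 0)
Event 4 (EXEC): [MAIN] PC=0: INC 3 -> ACC=1
Event 5 (EXEC): [MAIN] PC=1: INC 5 -> ACC=6
Event 6 (EXEC): [MAIN] PC=2: DEC 5 -> ACC=1
Event 7 (INT 1): INT 1 arrives: push (MAIN, PC=3), enter IRQ1 at PC=0 (depth now 1)
Event 8 (EXEC): [IRQ1] PC=0: INC 4 -> ACC=5
Event 9 (EXEC): [IRQ1] PC=1: IRET -> resume MAIN at PC=3 (depth now 0)
Event 10 (EXEC): [MAIN] PC=3: NOP
Event 11 (EXEC): [MAIN] PC=4: DEC 3 -> ACC=2
Event 12 (EXEC): [MAIN] PC=5: HALT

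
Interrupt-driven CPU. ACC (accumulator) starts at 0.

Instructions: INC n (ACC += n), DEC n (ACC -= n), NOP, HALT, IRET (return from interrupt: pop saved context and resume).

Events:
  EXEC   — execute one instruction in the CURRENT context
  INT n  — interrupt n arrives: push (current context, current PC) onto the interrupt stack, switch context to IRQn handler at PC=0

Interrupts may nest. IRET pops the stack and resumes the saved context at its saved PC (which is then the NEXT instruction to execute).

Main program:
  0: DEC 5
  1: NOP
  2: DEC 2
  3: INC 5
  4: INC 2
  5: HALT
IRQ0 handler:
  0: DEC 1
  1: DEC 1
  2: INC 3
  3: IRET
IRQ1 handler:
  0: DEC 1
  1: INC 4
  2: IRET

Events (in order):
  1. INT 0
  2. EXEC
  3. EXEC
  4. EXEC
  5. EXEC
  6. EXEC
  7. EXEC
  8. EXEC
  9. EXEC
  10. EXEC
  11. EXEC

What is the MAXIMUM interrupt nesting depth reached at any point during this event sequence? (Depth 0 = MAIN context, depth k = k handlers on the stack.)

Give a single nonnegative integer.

Answer: 1

Derivation:
Event 1 (INT 0): INT 0 arrives: push (MAIN, PC=0), enter IRQ0 at PC=0 (depth now 1) [depth=1]
Event 2 (EXEC): [IRQ0] PC=0: DEC 1 -> ACC=-1 [depth=1]
Event 3 (EXEC): [IRQ0] PC=1: DEC 1 -> ACC=-2 [depth=1]
Event 4 (EXEC): [IRQ0] PC=2: INC 3 -> ACC=1 [depth=1]
Event 5 (EXEC): [IRQ0] PC=3: IRET -> resume MAIN at PC=0 (depth now 0) [depth=0]
Event 6 (EXEC): [MAIN] PC=0: DEC 5 -> ACC=-4 [depth=0]
Event 7 (EXEC): [MAIN] PC=1: NOP [depth=0]
Event 8 (EXEC): [MAIN] PC=2: DEC 2 -> ACC=-6 [depth=0]
Event 9 (EXEC): [MAIN] PC=3: INC 5 -> ACC=-1 [depth=0]
Event 10 (EXEC): [MAIN] PC=4: INC 2 -> ACC=1 [depth=0]
Event 11 (EXEC): [MAIN] PC=5: HALT [depth=0]
Max depth observed: 1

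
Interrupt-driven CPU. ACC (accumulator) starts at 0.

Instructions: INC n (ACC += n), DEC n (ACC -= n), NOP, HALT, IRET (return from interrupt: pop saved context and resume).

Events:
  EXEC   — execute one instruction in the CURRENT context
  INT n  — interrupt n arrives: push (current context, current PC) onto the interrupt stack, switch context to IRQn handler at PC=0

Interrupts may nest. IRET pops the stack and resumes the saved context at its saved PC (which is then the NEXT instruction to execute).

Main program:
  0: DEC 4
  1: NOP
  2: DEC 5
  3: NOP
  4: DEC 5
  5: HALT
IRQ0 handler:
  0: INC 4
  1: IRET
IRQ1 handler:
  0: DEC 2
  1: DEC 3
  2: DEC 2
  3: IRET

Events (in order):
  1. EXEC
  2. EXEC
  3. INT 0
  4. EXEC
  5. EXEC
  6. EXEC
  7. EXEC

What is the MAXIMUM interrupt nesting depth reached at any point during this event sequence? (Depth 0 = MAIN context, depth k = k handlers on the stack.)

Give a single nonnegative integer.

Event 1 (EXEC): [MAIN] PC=0: DEC 4 -> ACC=-4 [depth=0]
Event 2 (EXEC): [MAIN] PC=1: NOP [depth=0]
Event 3 (INT 0): INT 0 arrives: push (MAIN, PC=2), enter IRQ0 at PC=0 (depth now 1) [depth=1]
Event 4 (EXEC): [IRQ0] PC=0: INC 4 -> ACC=0 [depth=1]
Event 5 (EXEC): [IRQ0] PC=1: IRET -> resume MAIN at PC=2 (depth now 0) [depth=0]
Event 6 (EXEC): [MAIN] PC=2: DEC 5 -> ACC=-5 [depth=0]
Event 7 (EXEC): [MAIN] PC=3: NOP [depth=0]
Max depth observed: 1

Answer: 1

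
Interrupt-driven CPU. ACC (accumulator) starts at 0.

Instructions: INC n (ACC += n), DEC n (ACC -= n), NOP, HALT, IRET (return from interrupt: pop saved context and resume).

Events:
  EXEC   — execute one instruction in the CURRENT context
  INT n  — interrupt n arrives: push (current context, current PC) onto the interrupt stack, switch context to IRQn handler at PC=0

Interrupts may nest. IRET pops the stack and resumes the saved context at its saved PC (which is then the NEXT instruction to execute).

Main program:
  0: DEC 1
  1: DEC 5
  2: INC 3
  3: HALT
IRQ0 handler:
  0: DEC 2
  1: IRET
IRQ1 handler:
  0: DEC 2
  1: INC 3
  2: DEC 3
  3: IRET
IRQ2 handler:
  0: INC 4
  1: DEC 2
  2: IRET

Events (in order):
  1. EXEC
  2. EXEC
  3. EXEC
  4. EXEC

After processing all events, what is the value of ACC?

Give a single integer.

Event 1 (EXEC): [MAIN] PC=0: DEC 1 -> ACC=-1
Event 2 (EXEC): [MAIN] PC=1: DEC 5 -> ACC=-6
Event 3 (EXEC): [MAIN] PC=2: INC 3 -> ACC=-3
Event 4 (EXEC): [MAIN] PC=3: HALT

Answer: -3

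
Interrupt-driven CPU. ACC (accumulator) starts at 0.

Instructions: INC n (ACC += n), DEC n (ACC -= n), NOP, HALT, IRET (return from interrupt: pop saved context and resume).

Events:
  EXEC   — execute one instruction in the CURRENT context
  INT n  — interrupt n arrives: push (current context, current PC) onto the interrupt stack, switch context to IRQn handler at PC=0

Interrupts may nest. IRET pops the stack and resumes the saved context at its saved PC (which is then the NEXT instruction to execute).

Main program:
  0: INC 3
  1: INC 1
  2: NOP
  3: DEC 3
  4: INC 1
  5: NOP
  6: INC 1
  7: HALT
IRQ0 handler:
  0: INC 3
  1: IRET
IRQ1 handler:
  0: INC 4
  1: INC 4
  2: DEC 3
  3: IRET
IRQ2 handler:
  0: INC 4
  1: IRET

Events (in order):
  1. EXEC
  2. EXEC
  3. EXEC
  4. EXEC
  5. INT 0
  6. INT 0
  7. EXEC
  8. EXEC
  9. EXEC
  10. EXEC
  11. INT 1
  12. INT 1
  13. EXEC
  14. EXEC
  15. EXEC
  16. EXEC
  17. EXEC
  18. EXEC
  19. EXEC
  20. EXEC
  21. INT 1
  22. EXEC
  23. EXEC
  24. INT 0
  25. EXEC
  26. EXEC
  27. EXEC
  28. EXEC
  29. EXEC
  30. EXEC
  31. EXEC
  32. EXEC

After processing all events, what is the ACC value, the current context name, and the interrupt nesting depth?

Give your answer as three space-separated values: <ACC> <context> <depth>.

Answer: 27 MAIN 0

Derivation:
Event 1 (EXEC): [MAIN] PC=0: INC 3 -> ACC=3
Event 2 (EXEC): [MAIN] PC=1: INC 1 -> ACC=4
Event 3 (EXEC): [MAIN] PC=2: NOP
Event 4 (EXEC): [MAIN] PC=3: DEC 3 -> ACC=1
Event 5 (INT 0): INT 0 arrives: push (MAIN, PC=4), enter IRQ0 at PC=0 (depth now 1)
Event 6 (INT 0): INT 0 arrives: push (IRQ0, PC=0), enter IRQ0 at PC=0 (depth now 2)
Event 7 (EXEC): [IRQ0] PC=0: INC 3 -> ACC=4
Event 8 (EXEC): [IRQ0] PC=1: IRET -> resume IRQ0 at PC=0 (depth now 1)
Event 9 (EXEC): [IRQ0] PC=0: INC 3 -> ACC=7
Event 10 (EXEC): [IRQ0] PC=1: IRET -> resume MAIN at PC=4 (depth now 0)
Event 11 (INT 1): INT 1 arrives: push (MAIN, PC=4), enter IRQ1 at PC=0 (depth now 1)
Event 12 (INT 1): INT 1 arrives: push (IRQ1, PC=0), enter IRQ1 at PC=0 (depth now 2)
Event 13 (EXEC): [IRQ1] PC=0: INC 4 -> ACC=11
Event 14 (EXEC): [IRQ1] PC=1: INC 4 -> ACC=15
Event 15 (EXEC): [IRQ1] PC=2: DEC 3 -> ACC=12
Event 16 (EXEC): [IRQ1] PC=3: IRET -> resume IRQ1 at PC=0 (depth now 1)
Event 17 (EXEC): [IRQ1] PC=0: INC 4 -> ACC=16
Event 18 (EXEC): [IRQ1] PC=1: INC 4 -> ACC=20
Event 19 (EXEC): [IRQ1] PC=2: DEC 3 -> ACC=17
Event 20 (EXEC): [IRQ1] PC=3: IRET -> resume MAIN at PC=4 (depth now 0)
Event 21 (INT 1): INT 1 arrives: push (MAIN, PC=4), enter IRQ1 at PC=0 (depth now 1)
Event 22 (EXEC): [IRQ1] PC=0: INC 4 -> ACC=21
Event 23 (EXEC): [IRQ1] PC=1: INC 4 -> ACC=25
Event 24 (INT 0): INT 0 arrives: push (IRQ1, PC=2), enter IRQ0 at PC=0 (depth now 2)
Event 25 (EXEC): [IRQ0] PC=0: INC 3 -> ACC=28
Event 26 (EXEC): [IRQ0] PC=1: IRET -> resume IRQ1 at PC=2 (depth now 1)
Event 27 (EXEC): [IRQ1] PC=2: DEC 3 -> ACC=25
Event 28 (EXEC): [IRQ1] PC=3: IRET -> resume MAIN at PC=4 (depth now 0)
Event 29 (EXEC): [MAIN] PC=4: INC 1 -> ACC=26
Event 30 (EXEC): [MAIN] PC=5: NOP
Event 31 (EXEC): [MAIN] PC=6: INC 1 -> ACC=27
Event 32 (EXEC): [MAIN] PC=7: HALT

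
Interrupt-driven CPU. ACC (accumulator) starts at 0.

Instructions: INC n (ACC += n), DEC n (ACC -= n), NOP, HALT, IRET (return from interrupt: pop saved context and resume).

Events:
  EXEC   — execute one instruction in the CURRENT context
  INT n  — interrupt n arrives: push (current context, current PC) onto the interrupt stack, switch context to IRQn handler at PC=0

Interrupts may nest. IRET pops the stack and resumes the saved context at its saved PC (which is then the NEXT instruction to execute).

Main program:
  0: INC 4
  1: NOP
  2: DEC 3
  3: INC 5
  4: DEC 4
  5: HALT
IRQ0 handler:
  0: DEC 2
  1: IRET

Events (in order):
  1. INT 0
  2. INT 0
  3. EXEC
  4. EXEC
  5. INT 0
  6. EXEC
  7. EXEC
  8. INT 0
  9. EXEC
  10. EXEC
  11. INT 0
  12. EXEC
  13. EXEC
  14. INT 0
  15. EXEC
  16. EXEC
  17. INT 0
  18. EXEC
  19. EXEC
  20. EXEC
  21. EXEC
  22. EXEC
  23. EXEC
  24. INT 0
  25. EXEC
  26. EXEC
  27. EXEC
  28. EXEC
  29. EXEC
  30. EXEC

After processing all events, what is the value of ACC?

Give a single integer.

Event 1 (INT 0): INT 0 arrives: push (MAIN, PC=0), enter IRQ0 at PC=0 (depth now 1)
Event 2 (INT 0): INT 0 arrives: push (IRQ0, PC=0), enter IRQ0 at PC=0 (depth now 2)
Event 3 (EXEC): [IRQ0] PC=0: DEC 2 -> ACC=-2
Event 4 (EXEC): [IRQ0] PC=1: IRET -> resume IRQ0 at PC=0 (depth now 1)
Event 5 (INT 0): INT 0 arrives: push (IRQ0, PC=0), enter IRQ0 at PC=0 (depth now 2)
Event 6 (EXEC): [IRQ0] PC=0: DEC 2 -> ACC=-4
Event 7 (EXEC): [IRQ0] PC=1: IRET -> resume IRQ0 at PC=0 (depth now 1)
Event 8 (INT 0): INT 0 arrives: push (IRQ0, PC=0), enter IRQ0 at PC=0 (depth now 2)
Event 9 (EXEC): [IRQ0] PC=0: DEC 2 -> ACC=-6
Event 10 (EXEC): [IRQ0] PC=1: IRET -> resume IRQ0 at PC=0 (depth now 1)
Event 11 (INT 0): INT 0 arrives: push (IRQ0, PC=0), enter IRQ0 at PC=0 (depth now 2)
Event 12 (EXEC): [IRQ0] PC=0: DEC 2 -> ACC=-8
Event 13 (EXEC): [IRQ0] PC=1: IRET -> resume IRQ0 at PC=0 (depth now 1)
Event 14 (INT 0): INT 0 arrives: push (IRQ0, PC=0), enter IRQ0 at PC=0 (depth now 2)
Event 15 (EXEC): [IRQ0] PC=0: DEC 2 -> ACC=-10
Event 16 (EXEC): [IRQ0] PC=1: IRET -> resume IRQ0 at PC=0 (depth now 1)
Event 17 (INT 0): INT 0 arrives: push (IRQ0, PC=0), enter IRQ0 at PC=0 (depth now 2)
Event 18 (EXEC): [IRQ0] PC=0: DEC 2 -> ACC=-12
Event 19 (EXEC): [IRQ0] PC=1: IRET -> resume IRQ0 at PC=0 (depth now 1)
Event 20 (EXEC): [IRQ0] PC=0: DEC 2 -> ACC=-14
Event 21 (EXEC): [IRQ0] PC=1: IRET -> resume MAIN at PC=0 (depth now 0)
Event 22 (EXEC): [MAIN] PC=0: INC 4 -> ACC=-10
Event 23 (EXEC): [MAIN] PC=1: NOP
Event 24 (INT 0): INT 0 arrives: push (MAIN, PC=2), enter IRQ0 at PC=0 (depth now 1)
Event 25 (EXEC): [IRQ0] PC=0: DEC 2 -> ACC=-12
Event 26 (EXEC): [IRQ0] PC=1: IRET -> resume MAIN at PC=2 (depth now 0)
Event 27 (EXEC): [MAIN] PC=2: DEC 3 -> ACC=-15
Event 28 (EXEC): [MAIN] PC=3: INC 5 -> ACC=-10
Event 29 (EXEC): [MAIN] PC=4: DEC 4 -> ACC=-14
Event 30 (EXEC): [MAIN] PC=5: HALT

Answer: -14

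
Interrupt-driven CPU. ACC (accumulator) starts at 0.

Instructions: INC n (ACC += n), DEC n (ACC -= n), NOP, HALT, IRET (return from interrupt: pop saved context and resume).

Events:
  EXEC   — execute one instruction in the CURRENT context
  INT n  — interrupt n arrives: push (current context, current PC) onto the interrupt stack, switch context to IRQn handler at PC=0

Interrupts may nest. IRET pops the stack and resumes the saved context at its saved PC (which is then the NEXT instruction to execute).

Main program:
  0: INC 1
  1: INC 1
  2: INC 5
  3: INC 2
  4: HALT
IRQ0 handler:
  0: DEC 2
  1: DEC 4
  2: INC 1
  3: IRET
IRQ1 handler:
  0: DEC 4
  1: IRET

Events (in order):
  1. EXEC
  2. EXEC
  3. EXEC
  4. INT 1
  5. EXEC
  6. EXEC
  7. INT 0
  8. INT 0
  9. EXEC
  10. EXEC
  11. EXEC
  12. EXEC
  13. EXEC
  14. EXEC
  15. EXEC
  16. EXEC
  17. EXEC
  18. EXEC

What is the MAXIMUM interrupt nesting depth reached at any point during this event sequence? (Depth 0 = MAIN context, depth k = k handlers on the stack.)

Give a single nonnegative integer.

Event 1 (EXEC): [MAIN] PC=0: INC 1 -> ACC=1 [depth=0]
Event 2 (EXEC): [MAIN] PC=1: INC 1 -> ACC=2 [depth=0]
Event 3 (EXEC): [MAIN] PC=2: INC 5 -> ACC=7 [depth=0]
Event 4 (INT 1): INT 1 arrives: push (MAIN, PC=3), enter IRQ1 at PC=0 (depth now 1) [depth=1]
Event 5 (EXEC): [IRQ1] PC=0: DEC 4 -> ACC=3 [depth=1]
Event 6 (EXEC): [IRQ1] PC=1: IRET -> resume MAIN at PC=3 (depth now 0) [depth=0]
Event 7 (INT 0): INT 0 arrives: push (MAIN, PC=3), enter IRQ0 at PC=0 (depth now 1) [depth=1]
Event 8 (INT 0): INT 0 arrives: push (IRQ0, PC=0), enter IRQ0 at PC=0 (depth now 2) [depth=2]
Event 9 (EXEC): [IRQ0] PC=0: DEC 2 -> ACC=1 [depth=2]
Event 10 (EXEC): [IRQ0] PC=1: DEC 4 -> ACC=-3 [depth=2]
Event 11 (EXEC): [IRQ0] PC=2: INC 1 -> ACC=-2 [depth=2]
Event 12 (EXEC): [IRQ0] PC=3: IRET -> resume IRQ0 at PC=0 (depth now 1) [depth=1]
Event 13 (EXEC): [IRQ0] PC=0: DEC 2 -> ACC=-4 [depth=1]
Event 14 (EXEC): [IRQ0] PC=1: DEC 4 -> ACC=-8 [depth=1]
Event 15 (EXEC): [IRQ0] PC=2: INC 1 -> ACC=-7 [depth=1]
Event 16 (EXEC): [IRQ0] PC=3: IRET -> resume MAIN at PC=3 (depth now 0) [depth=0]
Event 17 (EXEC): [MAIN] PC=3: INC 2 -> ACC=-5 [depth=0]
Event 18 (EXEC): [MAIN] PC=4: HALT [depth=0]
Max depth observed: 2

Answer: 2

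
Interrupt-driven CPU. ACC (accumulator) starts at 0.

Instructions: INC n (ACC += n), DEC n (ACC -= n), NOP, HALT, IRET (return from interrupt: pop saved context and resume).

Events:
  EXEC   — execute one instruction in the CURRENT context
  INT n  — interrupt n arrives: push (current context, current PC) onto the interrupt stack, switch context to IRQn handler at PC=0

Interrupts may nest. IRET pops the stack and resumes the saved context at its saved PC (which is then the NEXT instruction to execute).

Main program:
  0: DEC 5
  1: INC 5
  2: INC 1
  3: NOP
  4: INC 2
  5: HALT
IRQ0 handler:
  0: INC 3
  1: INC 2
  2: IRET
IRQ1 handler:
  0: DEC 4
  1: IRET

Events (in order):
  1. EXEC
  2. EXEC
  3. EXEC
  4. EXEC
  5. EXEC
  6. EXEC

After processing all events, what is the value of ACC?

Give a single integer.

Event 1 (EXEC): [MAIN] PC=0: DEC 5 -> ACC=-5
Event 2 (EXEC): [MAIN] PC=1: INC 5 -> ACC=0
Event 3 (EXEC): [MAIN] PC=2: INC 1 -> ACC=1
Event 4 (EXEC): [MAIN] PC=3: NOP
Event 5 (EXEC): [MAIN] PC=4: INC 2 -> ACC=3
Event 6 (EXEC): [MAIN] PC=5: HALT

Answer: 3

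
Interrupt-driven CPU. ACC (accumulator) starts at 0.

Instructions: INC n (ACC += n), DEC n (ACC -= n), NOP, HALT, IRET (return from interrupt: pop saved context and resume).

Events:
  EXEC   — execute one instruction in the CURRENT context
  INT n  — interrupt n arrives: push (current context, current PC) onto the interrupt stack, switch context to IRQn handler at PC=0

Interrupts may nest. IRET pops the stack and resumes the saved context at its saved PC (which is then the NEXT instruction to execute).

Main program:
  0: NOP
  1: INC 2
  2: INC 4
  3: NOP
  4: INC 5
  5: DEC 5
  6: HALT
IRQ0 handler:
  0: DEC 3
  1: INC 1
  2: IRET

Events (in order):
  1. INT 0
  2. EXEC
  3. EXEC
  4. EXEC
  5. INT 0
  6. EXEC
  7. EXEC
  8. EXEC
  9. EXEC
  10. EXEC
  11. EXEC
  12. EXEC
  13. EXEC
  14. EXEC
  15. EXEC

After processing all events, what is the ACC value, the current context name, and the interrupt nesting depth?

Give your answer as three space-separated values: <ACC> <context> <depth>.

Answer: 2 MAIN 0

Derivation:
Event 1 (INT 0): INT 0 arrives: push (MAIN, PC=0), enter IRQ0 at PC=0 (depth now 1)
Event 2 (EXEC): [IRQ0] PC=0: DEC 3 -> ACC=-3
Event 3 (EXEC): [IRQ0] PC=1: INC 1 -> ACC=-2
Event 4 (EXEC): [IRQ0] PC=2: IRET -> resume MAIN at PC=0 (depth now 0)
Event 5 (INT 0): INT 0 arrives: push (MAIN, PC=0), enter IRQ0 at PC=0 (depth now 1)
Event 6 (EXEC): [IRQ0] PC=0: DEC 3 -> ACC=-5
Event 7 (EXEC): [IRQ0] PC=1: INC 1 -> ACC=-4
Event 8 (EXEC): [IRQ0] PC=2: IRET -> resume MAIN at PC=0 (depth now 0)
Event 9 (EXEC): [MAIN] PC=0: NOP
Event 10 (EXEC): [MAIN] PC=1: INC 2 -> ACC=-2
Event 11 (EXEC): [MAIN] PC=2: INC 4 -> ACC=2
Event 12 (EXEC): [MAIN] PC=3: NOP
Event 13 (EXEC): [MAIN] PC=4: INC 5 -> ACC=7
Event 14 (EXEC): [MAIN] PC=5: DEC 5 -> ACC=2
Event 15 (EXEC): [MAIN] PC=6: HALT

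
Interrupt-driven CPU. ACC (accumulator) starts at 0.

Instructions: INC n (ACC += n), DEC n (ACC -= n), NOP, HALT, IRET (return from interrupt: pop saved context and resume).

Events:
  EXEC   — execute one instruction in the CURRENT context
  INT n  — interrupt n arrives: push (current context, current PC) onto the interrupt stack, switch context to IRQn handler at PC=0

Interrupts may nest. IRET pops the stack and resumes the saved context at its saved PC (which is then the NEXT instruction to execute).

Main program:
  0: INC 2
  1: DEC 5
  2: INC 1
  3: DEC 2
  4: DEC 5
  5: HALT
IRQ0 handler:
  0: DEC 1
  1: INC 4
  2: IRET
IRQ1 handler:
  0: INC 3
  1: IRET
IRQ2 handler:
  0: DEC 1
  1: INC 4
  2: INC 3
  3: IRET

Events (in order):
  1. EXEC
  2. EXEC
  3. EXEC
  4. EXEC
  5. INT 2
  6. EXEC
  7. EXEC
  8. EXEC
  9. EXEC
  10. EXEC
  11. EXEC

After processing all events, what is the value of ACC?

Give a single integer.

Event 1 (EXEC): [MAIN] PC=0: INC 2 -> ACC=2
Event 2 (EXEC): [MAIN] PC=1: DEC 5 -> ACC=-3
Event 3 (EXEC): [MAIN] PC=2: INC 1 -> ACC=-2
Event 4 (EXEC): [MAIN] PC=3: DEC 2 -> ACC=-4
Event 5 (INT 2): INT 2 arrives: push (MAIN, PC=4), enter IRQ2 at PC=0 (depth now 1)
Event 6 (EXEC): [IRQ2] PC=0: DEC 1 -> ACC=-5
Event 7 (EXEC): [IRQ2] PC=1: INC 4 -> ACC=-1
Event 8 (EXEC): [IRQ2] PC=2: INC 3 -> ACC=2
Event 9 (EXEC): [IRQ2] PC=3: IRET -> resume MAIN at PC=4 (depth now 0)
Event 10 (EXEC): [MAIN] PC=4: DEC 5 -> ACC=-3
Event 11 (EXEC): [MAIN] PC=5: HALT

Answer: -3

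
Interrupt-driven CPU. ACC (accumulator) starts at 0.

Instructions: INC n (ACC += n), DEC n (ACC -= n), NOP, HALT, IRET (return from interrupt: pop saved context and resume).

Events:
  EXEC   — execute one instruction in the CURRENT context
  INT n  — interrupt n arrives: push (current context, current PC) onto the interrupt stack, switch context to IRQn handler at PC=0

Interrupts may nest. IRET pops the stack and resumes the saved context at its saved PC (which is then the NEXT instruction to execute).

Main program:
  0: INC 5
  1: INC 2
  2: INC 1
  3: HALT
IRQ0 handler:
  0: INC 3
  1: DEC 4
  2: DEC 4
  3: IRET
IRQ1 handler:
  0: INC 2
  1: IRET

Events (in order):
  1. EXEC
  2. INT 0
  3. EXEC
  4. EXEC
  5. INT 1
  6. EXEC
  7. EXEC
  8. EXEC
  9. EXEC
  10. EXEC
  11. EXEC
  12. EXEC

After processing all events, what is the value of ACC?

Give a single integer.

Event 1 (EXEC): [MAIN] PC=0: INC 5 -> ACC=5
Event 2 (INT 0): INT 0 arrives: push (MAIN, PC=1), enter IRQ0 at PC=0 (depth now 1)
Event 3 (EXEC): [IRQ0] PC=0: INC 3 -> ACC=8
Event 4 (EXEC): [IRQ0] PC=1: DEC 4 -> ACC=4
Event 5 (INT 1): INT 1 arrives: push (IRQ0, PC=2), enter IRQ1 at PC=0 (depth now 2)
Event 6 (EXEC): [IRQ1] PC=0: INC 2 -> ACC=6
Event 7 (EXEC): [IRQ1] PC=1: IRET -> resume IRQ0 at PC=2 (depth now 1)
Event 8 (EXEC): [IRQ0] PC=2: DEC 4 -> ACC=2
Event 9 (EXEC): [IRQ0] PC=3: IRET -> resume MAIN at PC=1 (depth now 0)
Event 10 (EXEC): [MAIN] PC=1: INC 2 -> ACC=4
Event 11 (EXEC): [MAIN] PC=2: INC 1 -> ACC=5
Event 12 (EXEC): [MAIN] PC=3: HALT

Answer: 5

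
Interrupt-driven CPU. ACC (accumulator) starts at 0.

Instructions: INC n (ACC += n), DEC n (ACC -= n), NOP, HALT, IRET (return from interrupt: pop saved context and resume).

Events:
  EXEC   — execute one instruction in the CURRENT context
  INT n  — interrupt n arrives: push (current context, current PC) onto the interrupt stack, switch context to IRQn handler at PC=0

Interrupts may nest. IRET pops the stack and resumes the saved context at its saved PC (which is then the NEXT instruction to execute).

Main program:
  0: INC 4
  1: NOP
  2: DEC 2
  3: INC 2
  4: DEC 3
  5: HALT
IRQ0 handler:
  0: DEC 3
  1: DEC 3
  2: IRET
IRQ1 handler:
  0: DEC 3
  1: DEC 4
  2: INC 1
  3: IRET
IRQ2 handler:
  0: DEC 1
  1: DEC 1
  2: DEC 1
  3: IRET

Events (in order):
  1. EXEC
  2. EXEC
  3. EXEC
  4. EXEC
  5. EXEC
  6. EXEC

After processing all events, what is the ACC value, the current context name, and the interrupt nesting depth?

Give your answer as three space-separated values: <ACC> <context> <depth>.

Event 1 (EXEC): [MAIN] PC=0: INC 4 -> ACC=4
Event 2 (EXEC): [MAIN] PC=1: NOP
Event 3 (EXEC): [MAIN] PC=2: DEC 2 -> ACC=2
Event 4 (EXEC): [MAIN] PC=3: INC 2 -> ACC=4
Event 5 (EXEC): [MAIN] PC=4: DEC 3 -> ACC=1
Event 6 (EXEC): [MAIN] PC=5: HALT

Answer: 1 MAIN 0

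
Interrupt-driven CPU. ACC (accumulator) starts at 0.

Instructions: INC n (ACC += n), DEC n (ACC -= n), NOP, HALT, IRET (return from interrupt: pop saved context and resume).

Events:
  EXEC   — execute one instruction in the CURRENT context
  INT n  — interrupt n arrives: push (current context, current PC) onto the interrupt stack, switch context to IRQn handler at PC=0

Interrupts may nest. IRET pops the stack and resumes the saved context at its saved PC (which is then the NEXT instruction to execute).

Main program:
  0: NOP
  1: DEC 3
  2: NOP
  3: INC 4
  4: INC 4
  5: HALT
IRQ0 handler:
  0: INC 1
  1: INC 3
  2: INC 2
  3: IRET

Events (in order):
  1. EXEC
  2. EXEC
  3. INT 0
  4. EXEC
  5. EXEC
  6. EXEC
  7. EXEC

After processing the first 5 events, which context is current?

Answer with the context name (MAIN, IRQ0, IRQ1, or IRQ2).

Answer: IRQ0

Derivation:
Event 1 (EXEC): [MAIN] PC=0: NOP
Event 2 (EXEC): [MAIN] PC=1: DEC 3 -> ACC=-3
Event 3 (INT 0): INT 0 arrives: push (MAIN, PC=2), enter IRQ0 at PC=0 (depth now 1)
Event 4 (EXEC): [IRQ0] PC=0: INC 1 -> ACC=-2
Event 5 (EXEC): [IRQ0] PC=1: INC 3 -> ACC=1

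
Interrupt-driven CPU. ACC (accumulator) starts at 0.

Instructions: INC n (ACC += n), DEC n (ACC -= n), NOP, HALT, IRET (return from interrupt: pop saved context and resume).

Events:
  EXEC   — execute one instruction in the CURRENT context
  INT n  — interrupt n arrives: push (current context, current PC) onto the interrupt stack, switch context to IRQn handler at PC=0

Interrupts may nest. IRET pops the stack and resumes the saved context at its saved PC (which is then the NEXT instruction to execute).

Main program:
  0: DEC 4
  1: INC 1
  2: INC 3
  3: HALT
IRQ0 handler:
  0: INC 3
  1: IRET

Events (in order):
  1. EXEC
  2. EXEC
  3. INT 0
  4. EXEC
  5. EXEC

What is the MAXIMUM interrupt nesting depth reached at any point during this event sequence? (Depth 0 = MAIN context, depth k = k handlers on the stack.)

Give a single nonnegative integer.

Answer: 1

Derivation:
Event 1 (EXEC): [MAIN] PC=0: DEC 4 -> ACC=-4 [depth=0]
Event 2 (EXEC): [MAIN] PC=1: INC 1 -> ACC=-3 [depth=0]
Event 3 (INT 0): INT 0 arrives: push (MAIN, PC=2), enter IRQ0 at PC=0 (depth now 1) [depth=1]
Event 4 (EXEC): [IRQ0] PC=0: INC 3 -> ACC=0 [depth=1]
Event 5 (EXEC): [IRQ0] PC=1: IRET -> resume MAIN at PC=2 (depth now 0) [depth=0]
Max depth observed: 1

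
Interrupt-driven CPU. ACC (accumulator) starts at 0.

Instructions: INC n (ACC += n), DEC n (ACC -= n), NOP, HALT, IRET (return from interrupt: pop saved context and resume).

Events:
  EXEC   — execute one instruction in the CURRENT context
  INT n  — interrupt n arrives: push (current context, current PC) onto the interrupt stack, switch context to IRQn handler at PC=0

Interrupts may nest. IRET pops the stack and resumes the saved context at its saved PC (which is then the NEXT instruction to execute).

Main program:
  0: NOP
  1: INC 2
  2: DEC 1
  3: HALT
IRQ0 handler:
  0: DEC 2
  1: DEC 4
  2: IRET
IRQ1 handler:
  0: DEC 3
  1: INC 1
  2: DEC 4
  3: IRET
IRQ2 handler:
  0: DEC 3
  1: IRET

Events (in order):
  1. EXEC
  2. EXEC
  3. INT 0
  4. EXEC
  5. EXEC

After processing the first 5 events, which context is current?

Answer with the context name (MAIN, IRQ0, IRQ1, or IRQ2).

Event 1 (EXEC): [MAIN] PC=0: NOP
Event 2 (EXEC): [MAIN] PC=1: INC 2 -> ACC=2
Event 3 (INT 0): INT 0 arrives: push (MAIN, PC=2), enter IRQ0 at PC=0 (depth now 1)
Event 4 (EXEC): [IRQ0] PC=0: DEC 2 -> ACC=0
Event 5 (EXEC): [IRQ0] PC=1: DEC 4 -> ACC=-4

Answer: IRQ0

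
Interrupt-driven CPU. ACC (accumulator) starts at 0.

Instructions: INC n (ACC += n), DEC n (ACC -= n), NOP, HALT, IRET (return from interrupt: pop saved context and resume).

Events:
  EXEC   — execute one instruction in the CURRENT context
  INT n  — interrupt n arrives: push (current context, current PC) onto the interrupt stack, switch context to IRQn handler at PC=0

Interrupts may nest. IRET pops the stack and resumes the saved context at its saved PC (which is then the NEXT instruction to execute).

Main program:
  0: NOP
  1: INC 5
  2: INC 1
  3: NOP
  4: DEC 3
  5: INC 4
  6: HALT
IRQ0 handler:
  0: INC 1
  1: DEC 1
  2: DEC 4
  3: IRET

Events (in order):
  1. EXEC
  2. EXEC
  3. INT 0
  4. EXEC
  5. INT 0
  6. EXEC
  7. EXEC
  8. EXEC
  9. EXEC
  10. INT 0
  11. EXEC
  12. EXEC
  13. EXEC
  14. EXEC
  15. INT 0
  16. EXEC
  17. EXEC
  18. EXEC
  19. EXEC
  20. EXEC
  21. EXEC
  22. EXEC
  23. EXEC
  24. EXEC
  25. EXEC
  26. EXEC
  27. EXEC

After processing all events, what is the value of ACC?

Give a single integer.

Answer: -9

Derivation:
Event 1 (EXEC): [MAIN] PC=0: NOP
Event 2 (EXEC): [MAIN] PC=1: INC 5 -> ACC=5
Event 3 (INT 0): INT 0 arrives: push (MAIN, PC=2), enter IRQ0 at PC=0 (depth now 1)
Event 4 (EXEC): [IRQ0] PC=0: INC 1 -> ACC=6
Event 5 (INT 0): INT 0 arrives: push (IRQ0, PC=1), enter IRQ0 at PC=0 (depth now 2)
Event 6 (EXEC): [IRQ0] PC=0: INC 1 -> ACC=7
Event 7 (EXEC): [IRQ0] PC=1: DEC 1 -> ACC=6
Event 8 (EXEC): [IRQ0] PC=2: DEC 4 -> ACC=2
Event 9 (EXEC): [IRQ0] PC=3: IRET -> resume IRQ0 at PC=1 (depth now 1)
Event 10 (INT 0): INT 0 arrives: push (IRQ0, PC=1), enter IRQ0 at PC=0 (depth now 2)
Event 11 (EXEC): [IRQ0] PC=0: INC 1 -> ACC=3
Event 12 (EXEC): [IRQ0] PC=1: DEC 1 -> ACC=2
Event 13 (EXEC): [IRQ0] PC=2: DEC 4 -> ACC=-2
Event 14 (EXEC): [IRQ0] PC=3: IRET -> resume IRQ0 at PC=1 (depth now 1)
Event 15 (INT 0): INT 0 arrives: push (IRQ0, PC=1), enter IRQ0 at PC=0 (depth now 2)
Event 16 (EXEC): [IRQ0] PC=0: INC 1 -> ACC=-1
Event 17 (EXEC): [IRQ0] PC=1: DEC 1 -> ACC=-2
Event 18 (EXEC): [IRQ0] PC=2: DEC 4 -> ACC=-6
Event 19 (EXEC): [IRQ0] PC=3: IRET -> resume IRQ0 at PC=1 (depth now 1)
Event 20 (EXEC): [IRQ0] PC=1: DEC 1 -> ACC=-7
Event 21 (EXEC): [IRQ0] PC=2: DEC 4 -> ACC=-11
Event 22 (EXEC): [IRQ0] PC=3: IRET -> resume MAIN at PC=2 (depth now 0)
Event 23 (EXEC): [MAIN] PC=2: INC 1 -> ACC=-10
Event 24 (EXEC): [MAIN] PC=3: NOP
Event 25 (EXEC): [MAIN] PC=4: DEC 3 -> ACC=-13
Event 26 (EXEC): [MAIN] PC=5: INC 4 -> ACC=-9
Event 27 (EXEC): [MAIN] PC=6: HALT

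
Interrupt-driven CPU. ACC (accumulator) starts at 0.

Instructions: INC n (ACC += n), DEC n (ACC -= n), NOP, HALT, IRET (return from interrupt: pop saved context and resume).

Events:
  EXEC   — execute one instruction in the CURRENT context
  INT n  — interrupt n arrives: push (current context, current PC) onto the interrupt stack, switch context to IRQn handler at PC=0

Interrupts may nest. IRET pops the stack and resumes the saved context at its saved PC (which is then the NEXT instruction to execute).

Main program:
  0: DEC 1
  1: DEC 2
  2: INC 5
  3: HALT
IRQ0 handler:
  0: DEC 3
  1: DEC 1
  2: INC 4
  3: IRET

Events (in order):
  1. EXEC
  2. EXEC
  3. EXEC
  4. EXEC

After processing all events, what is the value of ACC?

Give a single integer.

Event 1 (EXEC): [MAIN] PC=0: DEC 1 -> ACC=-1
Event 2 (EXEC): [MAIN] PC=1: DEC 2 -> ACC=-3
Event 3 (EXEC): [MAIN] PC=2: INC 5 -> ACC=2
Event 4 (EXEC): [MAIN] PC=3: HALT

Answer: 2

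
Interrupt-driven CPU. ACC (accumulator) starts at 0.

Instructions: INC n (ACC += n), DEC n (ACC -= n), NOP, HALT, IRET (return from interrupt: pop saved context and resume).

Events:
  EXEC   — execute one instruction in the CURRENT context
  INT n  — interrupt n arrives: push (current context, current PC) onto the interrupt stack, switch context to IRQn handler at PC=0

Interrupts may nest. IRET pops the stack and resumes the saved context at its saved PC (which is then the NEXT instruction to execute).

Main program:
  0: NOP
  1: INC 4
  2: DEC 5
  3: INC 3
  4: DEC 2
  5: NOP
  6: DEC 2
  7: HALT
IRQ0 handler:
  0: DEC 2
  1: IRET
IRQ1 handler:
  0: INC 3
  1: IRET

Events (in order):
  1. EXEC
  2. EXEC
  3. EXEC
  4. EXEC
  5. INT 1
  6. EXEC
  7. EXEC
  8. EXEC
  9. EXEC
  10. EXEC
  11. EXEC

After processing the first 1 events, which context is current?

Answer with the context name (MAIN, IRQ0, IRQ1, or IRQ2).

Answer: MAIN

Derivation:
Event 1 (EXEC): [MAIN] PC=0: NOP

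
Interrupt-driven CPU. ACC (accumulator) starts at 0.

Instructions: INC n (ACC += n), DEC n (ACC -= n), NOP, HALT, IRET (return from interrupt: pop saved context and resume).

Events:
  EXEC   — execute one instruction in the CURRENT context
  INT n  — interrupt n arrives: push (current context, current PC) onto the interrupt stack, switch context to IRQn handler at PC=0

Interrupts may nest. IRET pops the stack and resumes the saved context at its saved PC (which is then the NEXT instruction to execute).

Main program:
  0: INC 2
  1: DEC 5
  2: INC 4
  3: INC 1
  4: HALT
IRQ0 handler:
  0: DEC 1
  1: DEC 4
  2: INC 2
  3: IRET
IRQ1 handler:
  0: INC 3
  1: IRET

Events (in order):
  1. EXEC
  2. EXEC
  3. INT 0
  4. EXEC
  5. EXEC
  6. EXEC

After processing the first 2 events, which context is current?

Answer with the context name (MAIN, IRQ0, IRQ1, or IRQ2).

Event 1 (EXEC): [MAIN] PC=0: INC 2 -> ACC=2
Event 2 (EXEC): [MAIN] PC=1: DEC 5 -> ACC=-3

Answer: MAIN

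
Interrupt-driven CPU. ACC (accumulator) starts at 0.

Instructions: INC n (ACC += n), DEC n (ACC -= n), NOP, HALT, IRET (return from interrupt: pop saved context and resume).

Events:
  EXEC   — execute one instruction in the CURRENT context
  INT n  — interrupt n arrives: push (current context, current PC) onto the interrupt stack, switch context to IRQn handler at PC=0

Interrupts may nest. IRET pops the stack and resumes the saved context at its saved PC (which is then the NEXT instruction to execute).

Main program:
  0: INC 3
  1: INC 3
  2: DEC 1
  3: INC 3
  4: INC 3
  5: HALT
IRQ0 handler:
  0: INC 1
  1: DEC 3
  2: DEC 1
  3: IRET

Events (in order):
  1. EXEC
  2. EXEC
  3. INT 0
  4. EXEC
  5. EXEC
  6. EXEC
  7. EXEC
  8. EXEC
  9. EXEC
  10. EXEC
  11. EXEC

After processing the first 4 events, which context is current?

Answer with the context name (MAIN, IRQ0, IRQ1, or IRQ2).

Event 1 (EXEC): [MAIN] PC=0: INC 3 -> ACC=3
Event 2 (EXEC): [MAIN] PC=1: INC 3 -> ACC=6
Event 3 (INT 0): INT 0 arrives: push (MAIN, PC=2), enter IRQ0 at PC=0 (depth now 1)
Event 4 (EXEC): [IRQ0] PC=0: INC 1 -> ACC=7

Answer: IRQ0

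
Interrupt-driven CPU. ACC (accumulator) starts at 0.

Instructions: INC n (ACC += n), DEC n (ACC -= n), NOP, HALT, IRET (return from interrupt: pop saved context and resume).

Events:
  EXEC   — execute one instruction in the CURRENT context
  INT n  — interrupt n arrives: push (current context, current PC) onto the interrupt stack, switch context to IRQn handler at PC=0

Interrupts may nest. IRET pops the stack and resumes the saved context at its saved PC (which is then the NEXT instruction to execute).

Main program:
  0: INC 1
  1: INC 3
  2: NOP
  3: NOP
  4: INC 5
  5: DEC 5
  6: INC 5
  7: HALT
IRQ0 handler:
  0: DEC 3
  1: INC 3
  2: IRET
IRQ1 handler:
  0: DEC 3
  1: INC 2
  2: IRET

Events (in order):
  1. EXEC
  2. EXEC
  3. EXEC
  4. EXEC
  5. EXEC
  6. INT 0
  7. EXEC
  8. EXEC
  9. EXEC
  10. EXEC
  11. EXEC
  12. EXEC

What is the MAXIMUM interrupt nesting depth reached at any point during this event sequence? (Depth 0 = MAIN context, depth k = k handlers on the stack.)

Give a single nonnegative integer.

Event 1 (EXEC): [MAIN] PC=0: INC 1 -> ACC=1 [depth=0]
Event 2 (EXEC): [MAIN] PC=1: INC 3 -> ACC=4 [depth=0]
Event 3 (EXEC): [MAIN] PC=2: NOP [depth=0]
Event 4 (EXEC): [MAIN] PC=3: NOP [depth=0]
Event 5 (EXEC): [MAIN] PC=4: INC 5 -> ACC=9 [depth=0]
Event 6 (INT 0): INT 0 arrives: push (MAIN, PC=5), enter IRQ0 at PC=0 (depth now 1) [depth=1]
Event 7 (EXEC): [IRQ0] PC=0: DEC 3 -> ACC=6 [depth=1]
Event 8 (EXEC): [IRQ0] PC=1: INC 3 -> ACC=9 [depth=1]
Event 9 (EXEC): [IRQ0] PC=2: IRET -> resume MAIN at PC=5 (depth now 0) [depth=0]
Event 10 (EXEC): [MAIN] PC=5: DEC 5 -> ACC=4 [depth=0]
Event 11 (EXEC): [MAIN] PC=6: INC 5 -> ACC=9 [depth=0]
Event 12 (EXEC): [MAIN] PC=7: HALT [depth=0]
Max depth observed: 1

Answer: 1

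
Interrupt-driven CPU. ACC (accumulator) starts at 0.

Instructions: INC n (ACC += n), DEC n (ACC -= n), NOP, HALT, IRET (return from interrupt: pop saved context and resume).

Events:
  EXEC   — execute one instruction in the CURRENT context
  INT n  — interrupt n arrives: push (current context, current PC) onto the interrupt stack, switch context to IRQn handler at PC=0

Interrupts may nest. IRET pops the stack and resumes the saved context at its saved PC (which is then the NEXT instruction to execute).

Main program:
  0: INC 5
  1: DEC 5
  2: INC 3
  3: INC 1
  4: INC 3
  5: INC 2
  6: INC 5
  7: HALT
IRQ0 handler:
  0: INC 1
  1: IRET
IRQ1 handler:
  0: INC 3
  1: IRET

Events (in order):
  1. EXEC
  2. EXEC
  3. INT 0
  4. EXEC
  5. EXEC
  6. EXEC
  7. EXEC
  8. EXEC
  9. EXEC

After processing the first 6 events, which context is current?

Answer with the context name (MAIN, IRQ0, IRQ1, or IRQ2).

Answer: MAIN

Derivation:
Event 1 (EXEC): [MAIN] PC=0: INC 5 -> ACC=5
Event 2 (EXEC): [MAIN] PC=1: DEC 5 -> ACC=0
Event 3 (INT 0): INT 0 arrives: push (MAIN, PC=2), enter IRQ0 at PC=0 (depth now 1)
Event 4 (EXEC): [IRQ0] PC=0: INC 1 -> ACC=1
Event 5 (EXEC): [IRQ0] PC=1: IRET -> resume MAIN at PC=2 (depth now 0)
Event 6 (EXEC): [MAIN] PC=2: INC 3 -> ACC=4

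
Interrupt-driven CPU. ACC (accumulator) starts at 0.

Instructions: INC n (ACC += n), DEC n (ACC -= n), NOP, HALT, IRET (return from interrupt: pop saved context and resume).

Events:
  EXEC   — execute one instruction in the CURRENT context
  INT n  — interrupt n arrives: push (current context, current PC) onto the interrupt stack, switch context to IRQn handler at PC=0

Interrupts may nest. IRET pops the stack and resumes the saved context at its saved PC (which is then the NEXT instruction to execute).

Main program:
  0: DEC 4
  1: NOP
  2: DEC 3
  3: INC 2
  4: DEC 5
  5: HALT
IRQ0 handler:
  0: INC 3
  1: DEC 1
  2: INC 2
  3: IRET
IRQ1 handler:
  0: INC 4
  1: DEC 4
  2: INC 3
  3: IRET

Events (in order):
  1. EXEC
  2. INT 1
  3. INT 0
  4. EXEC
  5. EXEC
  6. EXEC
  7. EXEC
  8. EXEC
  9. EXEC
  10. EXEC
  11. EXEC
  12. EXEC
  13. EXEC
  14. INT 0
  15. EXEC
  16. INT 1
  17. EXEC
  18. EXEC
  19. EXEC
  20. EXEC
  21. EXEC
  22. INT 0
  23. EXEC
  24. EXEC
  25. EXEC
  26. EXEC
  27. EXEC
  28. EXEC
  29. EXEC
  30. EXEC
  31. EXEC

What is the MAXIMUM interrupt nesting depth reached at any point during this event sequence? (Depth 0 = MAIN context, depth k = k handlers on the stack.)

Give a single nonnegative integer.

Event 1 (EXEC): [MAIN] PC=0: DEC 4 -> ACC=-4 [depth=0]
Event 2 (INT 1): INT 1 arrives: push (MAIN, PC=1), enter IRQ1 at PC=0 (depth now 1) [depth=1]
Event 3 (INT 0): INT 0 arrives: push (IRQ1, PC=0), enter IRQ0 at PC=0 (depth now 2) [depth=2]
Event 4 (EXEC): [IRQ0] PC=0: INC 3 -> ACC=-1 [depth=2]
Event 5 (EXEC): [IRQ0] PC=1: DEC 1 -> ACC=-2 [depth=2]
Event 6 (EXEC): [IRQ0] PC=2: INC 2 -> ACC=0 [depth=2]
Event 7 (EXEC): [IRQ0] PC=3: IRET -> resume IRQ1 at PC=0 (depth now 1) [depth=1]
Event 8 (EXEC): [IRQ1] PC=0: INC 4 -> ACC=4 [depth=1]
Event 9 (EXEC): [IRQ1] PC=1: DEC 4 -> ACC=0 [depth=1]
Event 10 (EXEC): [IRQ1] PC=2: INC 3 -> ACC=3 [depth=1]
Event 11 (EXEC): [IRQ1] PC=3: IRET -> resume MAIN at PC=1 (depth now 0) [depth=0]
Event 12 (EXEC): [MAIN] PC=1: NOP [depth=0]
Event 13 (EXEC): [MAIN] PC=2: DEC 3 -> ACC=0 [depth=0]
Event 14 (INT 0): INT 0 arrives: push (MAIN, PC=3), enter IRQ0 at PC=0 (depth now 1) [depth=1]
Event 15 (EXEC): [IRQ0] PC=0: INC 3 -> ACC=3 [depth=1]
Event 16 (INT 1): INT 1 arrives: push (IRQ0, PC=1), enter IRQ1 at PC=0 (depth now 2) [depth=2]
Event 17 (EXEC): [IRQ1] PC=0: INC 4 -> ACC=7 [depth=2]
Event 18 (EXEC): [IRQ1] PC=1: DEC 4 -> ACC=3 [depth=2]
Event 19 (EXEC): [IRQ1] PC=2: INC 3 -> ACC=6 [depth=2]
Event 20 (EXEC): [IRQ1] PC=3: IRET -> resume IRQ0 at PC=1 (depth now 1) [depth=1]
Event 21 (EXEC): [IRQ0] PC=1: DEC 1 -> ACC=5 [depth=1]
Event 22 (INT 0): INT 0 arrives: push (IRQ0, PC=2), enter IRQ0 at PC=0 (depth now 2) [depth=2]
Event 23 (EXEC): [IRQ0] PC=0: INC 3 -> ACC=8 [depth=2]
Event 24 (EXEC): [IRQ0] PC=1: DEC 1 -> ACC=7 [depth=2]
Event 25 (EXEC): [IRQ0] PC=2: INC 2 -> ACC=9 [depth=2]
Event 26 (EXEC): [IRQ0] PC=3: IRET -> resume IRQ0 at PC=2 (depth now 1) [depth=1]
Event 27 (EXEC): [IRQ0] PC=2: INC 2 -> ACC=11 [depth=1]
Event 28 (EXEC): [IRQ0] PC=3: IRET -> resume MAIN at PC=3 (depth now 0) [depth=0]
Event 29 (EXEC): [MAIN] PC=3: INC 2 -> ACC=13 [depth=0]
Event 30 (EXEC): [MAIN] PC=4: DEC 5 -> ACC=8 [depth=0]
Event 31 (EXEC): [MAIN] PC=5: HALT [depth=0]
Max depth observed: 2

Answer: 2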